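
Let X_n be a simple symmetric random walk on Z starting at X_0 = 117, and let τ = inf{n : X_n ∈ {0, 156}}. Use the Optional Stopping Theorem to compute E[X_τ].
E[X_τ] = 117

X_n is a martingale and τ is a bounded-mean stopping time (indeed τ is finite a.s. with bounded expectation since the walk is in a bounded region). By the OST, E[X_τ] = E[X_0] = 117. Equivalently: E[X_τ] = 156 · P(hit 156 first) + 0 · P(hit 0 first) = 156 · (117/156) = 117.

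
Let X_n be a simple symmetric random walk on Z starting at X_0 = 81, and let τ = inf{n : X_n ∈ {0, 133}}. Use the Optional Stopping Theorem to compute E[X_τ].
E[X_τ] = 81

X_n is a martingale and τ is a bounded-mean stopping time (indeed τ is finite a.s. with bounded expectation since the walk is in a bounded region). By the OST, E[X_τ] = E[X_0] = 81. Equivalently: E[X_τ] = 133 · P(hit 133 first) + 0 · P(hit 0 first) = 133 · (81/133) = 81.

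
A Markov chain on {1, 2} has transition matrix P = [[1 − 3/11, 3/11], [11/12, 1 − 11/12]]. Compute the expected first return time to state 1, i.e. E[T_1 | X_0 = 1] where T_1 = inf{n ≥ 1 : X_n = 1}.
E[T_1 | X_0 = 1] = 1/π_1 = 157/121

For an irreducible recurrent Markov chain with stationary distribution π, E[T_i | X_0 = i] = 1/π_i (Kac's formula). Here π_1 = (11/12)/(3/11 + 11/12) = (11/12)/(157/132) = 121/157, so E[T_1 | X_0 = 1] = 1/π_1 = (3/11 + 11/12)/(11/12) = (157/132)/(11/12) = 157/121.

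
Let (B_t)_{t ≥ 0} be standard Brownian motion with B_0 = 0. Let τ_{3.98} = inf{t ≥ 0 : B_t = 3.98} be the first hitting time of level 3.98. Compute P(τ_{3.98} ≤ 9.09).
P(τ_{3.98} ≤ 9.09) = 2(1 − Φ(3.98/√9.09)) = 2(1 − Φ(1.3201)) ≈ 0.1868

By the reflection principle for standard BM, P(τ_b ≤ t) = 2 · P(B_t ≥ b). Since B_t ~ N(0, t), P(B_t ≥ 3.98) = 1 − Φ(3.98/√t) = 1 − Φ(3.98/√9.09) = 1 − Φ(1.3201) ≈ 0.09340. Doubling: P(τ_{3.98} ≤ 9.09) ≈ 2 · 0.09340 = 0.18680 ≈ 0.1868.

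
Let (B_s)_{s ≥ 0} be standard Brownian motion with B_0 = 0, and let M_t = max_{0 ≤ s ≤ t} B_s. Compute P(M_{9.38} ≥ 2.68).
P(M_{9.38} ≥ 2.68) = 2·P(B_{9.38} ≥ 2.68) = 2(1 − Φ(2.68/√9.38)) ≈ 0.3815

By the reflection principle for Brownian motion, P(M_t ≥ a) = 2 · P(B_t ≥ a) for a ≥ 0. Since B_t ~ N(0, t), P(B_t ≥ 2.68) = 1 − Φ(2.68/√t) = 1 − Φ(2.68/√9.38) = 1 − Φ(0.8751). So
  P(M_{9.38} ≥ 2.68) = 2(1 − Φ(0.8751)) ≈ 0.3815.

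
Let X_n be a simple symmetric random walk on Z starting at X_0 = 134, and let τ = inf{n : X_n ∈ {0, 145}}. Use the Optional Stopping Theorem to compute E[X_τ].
E[X_τ] = 134

X_n is a martingale and τ is a bounded-mean stopping time (indeed τ is finite a.s. with bounded expectation since the walk is in a bounded region). By the OST, E[X_τ] = E[X_0] = 134. Equivalently: E[X_τ] = 145 · P(hit 145 first) + 0 · P(hit 0 first) = 145 · (134/145) = 134.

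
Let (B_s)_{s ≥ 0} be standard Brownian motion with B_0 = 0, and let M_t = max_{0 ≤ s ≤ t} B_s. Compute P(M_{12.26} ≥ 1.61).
P(M_{12.26} ≥ 1.61) = 2·P(B_{12.26} ≥ 1.61) = 2(1 − Φ(1.61/√12.26)) ≈ 0.6457

By the reflection principle for Brownian motion, P(M_t ≥ a) = 2 · P(B_t ≥ a) for a ≥ 0. Since B_t ~ N(0, t), P(B_t ≥ 1.61) = 1 − Φ(1.61/√t) = 1 − Φ(1.61/√12.26) = 1 − Φ(0.4598). So
  P(M_{12.26} ≥ 1.61) = 2(1 − Φ(0.4598)) ≈ 0.6457.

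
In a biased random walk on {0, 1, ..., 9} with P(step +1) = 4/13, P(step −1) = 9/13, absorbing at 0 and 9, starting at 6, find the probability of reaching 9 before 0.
P(hit 9 before 0) = (1 − (9/4)^6) / (1 − (9/4)^9) = 50752/582193

Let u_k denote P(reach 9 before 0 | start at k). Boundary: u_0 = 0, u_9 = 1. Recurrence: u_k = 4/13·u_{k+1} + 9/13·u_{k-1} for 1 ≤ k ≤ 8. Try u_k = A + B·r^k with r = q/p = (9/13)/(4/13) = 9/4. Substitution satisfies the recurrence; boundary conditions give:
  u_k = (1 − r^k) / (1 − r^N) = (1 − (9/4)^6) / (1 − (9/4)^9) = 50752/582193.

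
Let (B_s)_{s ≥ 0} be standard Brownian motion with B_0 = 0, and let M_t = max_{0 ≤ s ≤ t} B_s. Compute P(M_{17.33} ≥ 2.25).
P(M_{17.33} ≥ 2.25) = 2·P(B_{17.33} ≥ 2.25) = 2(1 − Φ(2.25/√17.33)) ≈ 0.5889

By the reflection principle for Brownian motion, P(M_t ≥ a) = 2 · P(B_t ≥ a) for a ≥ 0. Since B_t ~ N(0, t), P(B_t ≥ 2.25) = 1 − Φ(2.25/√t) = 1 − Φ(2.25/√17.33) = 1 − Φ(0.5405). So
  P(M_{17.33} ≥ 2.25) = 2(1 − Φ(0.5405)) ≈ 0.5889.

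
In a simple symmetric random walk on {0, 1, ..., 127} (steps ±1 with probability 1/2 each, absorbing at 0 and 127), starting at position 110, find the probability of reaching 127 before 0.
P(hit 127 before 0) = 110/127

Let u_k = P(hit 127 before 0 | start at k). Then u_0 = 0, u_127 = 1, and u_k = u_{k-1}/2 + u_{k+1}/2 for 1 ≤ k ≤ 126. This harmonic recurrence is solved by u_k = k/127, giving u_110 = 110/127.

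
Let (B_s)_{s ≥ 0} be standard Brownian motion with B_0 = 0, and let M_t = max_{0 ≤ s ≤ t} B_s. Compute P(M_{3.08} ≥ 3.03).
P(M_{3.08} ≥ 3.03) = 2·P(B_{3.08} ≥ 3.03) = 2(1 − Φ(3.03/√3.08)) ≈ 0.0843

By the reflection principle for Brownian motion, P(M_t ≥ a) = 2 · P(B_t ≥ a) for a ≥ 0. Since B_t ~ N(0, t), P(B_t ≥ 3.03) = 1 − Φ(3.03/√t) = 1 − Φ(3.03/√3.08) = 1 − Φ(1.7265). So
  P(M_{3.08} ≥ 3.03) = 2(1 − Φ(1.7265)) ≈ 0.0843.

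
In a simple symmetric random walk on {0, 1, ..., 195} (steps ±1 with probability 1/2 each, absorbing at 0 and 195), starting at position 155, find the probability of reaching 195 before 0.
P(hit 195 before 0) = 155/195 = 31/39

Let u_k = P(hit 195 before 0 | start at k). Then u_0 = 0, u_195 = 1, and u_k = u_{k-1}/2 + u_{k+1}/2 for 1 ≤ k ≤ 194. This harmonic recurrence is solved by u_k = k/195, giving u_155 = 155/195 = 31/39.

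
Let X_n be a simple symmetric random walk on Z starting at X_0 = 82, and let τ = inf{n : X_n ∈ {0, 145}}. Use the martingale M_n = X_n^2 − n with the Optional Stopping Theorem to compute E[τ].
E[τ] = 5166

M_n = X_n^2 − n is a martingale (since E[X_{n+1}^2 | F_n] = X_n^2 + 1). By OST (τ has finite mean in a bounded region), E[M_τ] = E[M_0] = X_0^2 − 0 = 82^2 = 6724. Also E[M_τ] = E[X_τ^2] − E[τ]. The walk exits at 0 or 145, with P(hit 145 first) = 82/145, so E[X_τ^2] = 145^2 · 82/145 + 0 = 11890. Thus E[τ] = E[X_τ^2] − E[M_τ] = 11890 − 6724 = 5166 = 82(145 − 82) = 5166.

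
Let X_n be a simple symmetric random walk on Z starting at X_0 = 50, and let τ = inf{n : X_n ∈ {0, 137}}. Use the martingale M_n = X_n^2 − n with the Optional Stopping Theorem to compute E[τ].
E[τ] = 4350

M_n = X_n^2 − n is a martingale (since E[X_{n+1}^2 | F_n] = X_n^2 + 1). By OST (τ has finite mean in a bounded region), E[M_τ] = E[M_0] = X_0^2 − 0 = 50^2 = 2500. Also E[M_τ] = E[X_τ^2] − E[τ]. The walk exits at 0 or 137, with P(hit 137 first) = 50/137, so E[X_τ^2] = 137^2 · 50/137 + 0 = 6850. Thus E[τ] = E[X_τ^2] − E[M_τ] = 6850 − 2500 = 4350 = 50(137 − 50) = 4350.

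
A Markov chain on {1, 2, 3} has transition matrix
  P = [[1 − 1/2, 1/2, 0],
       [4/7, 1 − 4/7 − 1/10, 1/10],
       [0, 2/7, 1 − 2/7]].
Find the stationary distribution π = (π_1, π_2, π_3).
π = (160/349, 140/349, 49/349)

This is a birth-death chain on three states, which satisfies detailed balance: π_1 · P_{12} = π_2 · P_{21} and π_2 · P_{23} = π_3 · P_{32}.
From π_1 · 1/2 = π_2 · 4/7: π_2/π_1 = (1/2)/(4/7) = 7/8.
From π_2 · 1/10 = π_3 · 2/7: π_3/π_2 = (1/10)/(2/7) = 7/20.
Take π_1 proportional to 1; then unnormalized π = (1, 7/8, 49/160). Normalize by dividing by the sum 349/160:
  π = (160/349, 140/349, 49/349).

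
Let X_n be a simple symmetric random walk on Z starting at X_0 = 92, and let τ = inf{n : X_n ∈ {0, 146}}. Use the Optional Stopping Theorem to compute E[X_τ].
E[X_τ] = 92

X_n is a martingale and τ is a bounded-mean stopping time (indeed τ is finite a.s. with bounded expectation since the walk is in a bounded region). By the OST, E[X_τ] = E[X_0] = 92. Equivalently: E[X_τ] = 146 · P(hit 146 first) + 0 · P(hit 0 first) = 146 · (92/146) = 92.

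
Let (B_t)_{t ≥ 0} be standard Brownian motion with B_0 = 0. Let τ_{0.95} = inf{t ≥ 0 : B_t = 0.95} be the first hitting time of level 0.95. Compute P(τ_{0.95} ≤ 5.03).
P(τ_{0.95} ≤ 5.03) = 2(1 − Φ(0.95/√5.03)) = 2(1 − Φ(0.4236)) ≈ 0.6719

By the reflection principle for standard BM, P(τ_b ≤ t) = 2 · P(B_t ≥ b). Since B_t ~ N(0, t), P(B_t ≥ 0.95) = 1 − Φ(0.95/√t) = 1 − Φ(0.95/√5.03) = 1 − Φ(0.4236) ≈ 0.33593. Doubling: P(τ_{0.95} ≤ 5.03) ≈ 2 · 0.33593 = 0.67186 ≈ 0.6719.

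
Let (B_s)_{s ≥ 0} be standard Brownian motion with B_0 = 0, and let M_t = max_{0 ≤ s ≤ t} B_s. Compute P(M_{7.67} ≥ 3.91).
P(M_{7.67} ≥ 3.91) = 2·P(B_{7.67} ≥ 3.91) = 2(1 − Φ(3.91/√7.67)) ≈ 0.1580

By the reflection principle for Brownian motion, P(M_t ≥ a) = 2 · P(B_t ≥ a) for a ≥ 0. Since B_t ~ N(0, t), P(B_t ≥ 3.91) = 1 − Φ(3.91/√t) = 1 − Φ(3.91/√7.67) = 1 − Φ(1.4118). So
  P(M_{7.67} ≥ 3.91) = 2(1 − Φ(1.4118)) ≈ 0.1580.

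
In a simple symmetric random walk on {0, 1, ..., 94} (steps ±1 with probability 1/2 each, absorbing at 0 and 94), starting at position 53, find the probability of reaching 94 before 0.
P(hit 94 before 0) = 53/94

Let u_k = P(hit 94 before 0 | start at k). Then u_0 = 0, u_94 = 1, and u_k = u_{k-1}/2 + u_{k+1}/2 for 1 ≤ k ≤ 93. This harmonic recurrence is solved by u_k = k/94, giving u_53 = 53/94.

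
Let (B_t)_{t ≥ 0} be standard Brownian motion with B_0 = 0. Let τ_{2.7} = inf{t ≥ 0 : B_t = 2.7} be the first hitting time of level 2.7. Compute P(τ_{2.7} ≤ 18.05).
P(τ_{2.7} ≤ 18.05) = 2(1 − Φ(2.7/√18.05)) = 2(1 − Φ(0.6355)) ≈ 0.5251

By the reflection principle for standard BM, P(τ_b ≤ t) = 2 · P(B_t ≥ b). Since B_t ~ N(0, t), P(B_t ≥ 2.7) = 1 − Φ(2.7/√t) = 1 − Φ(2.7/√18.05) = 1 − Φ(0.6355) ≈ 0.26255. Doubling: P(τ_{2.7} ≤ 18.05) ≈ 2 · 0.26255 = 0.52510 ≈ 0.5251.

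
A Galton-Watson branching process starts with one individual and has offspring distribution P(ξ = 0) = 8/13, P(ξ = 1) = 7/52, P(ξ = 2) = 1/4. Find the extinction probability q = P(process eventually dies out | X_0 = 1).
q = 1

Mean offspring μ = 0·8/13 + 1·7/52 + 2·1/4 = 33/52 ≤ 1. For μ ≤ 1 with offspring not concentrated at 1, the Galton-Watson process goes extinct almost surely, so q = 1.
(Algebraic check: The pgf is f(s) = 8/13 + 7/52·s + 1/4·s². The extinction probability q is the smallest fixed point of f in [0, 1]. Setting s = f(s):
  1/4·s² + (7/52 − 1)·s + 8/13 = 0
  1/4·s² − (8/13 + 1/4)·s + 8/13 = 0
which factors as (s − 1)·(1/4·s − 8/13) = 0, giving roots s = 1 and s = (8/13)/(1/4) = 32/13. Since 32/13 ≥ 1, the smallest root in [0, 1] is s = 1.)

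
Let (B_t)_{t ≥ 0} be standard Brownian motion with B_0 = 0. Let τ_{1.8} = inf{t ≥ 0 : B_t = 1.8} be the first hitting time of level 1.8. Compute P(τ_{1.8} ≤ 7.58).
P(τ_{1.8} ≤ 7.58) = 2(1 − Φ(1.8/√7.58)) = 2(1 − Φ(0.6538)) ≈ 0.5132

By the reflection principle for standard BM, P(τ_b ≤ t) = 2 · P(B_t ≥ b). Since B_t ~ N(0, t), P(B_t ≥ 1.8) = 1 − Φ(1.8/√t) = 1 − Φ(1.8/√7.58) = 1 − Φ(0.6538) ≈ 0.25662. Doubling: P(τ_{1.8} ≤ 7.58) ≈ 2 · 0.25662 = 0.51324 ≈ 0.5132.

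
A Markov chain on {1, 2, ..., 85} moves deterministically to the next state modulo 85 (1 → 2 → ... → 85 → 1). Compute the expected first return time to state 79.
E[T_79 | X_0 = 79] = 85

The chain cycles deterministically, so starting at state 79 it returns in exactly 85 steps. Equivalently, the stationary distribution is uniform π_j = 1/85 for every state j, so by Kac's formula E[T_79] = 1/π_79 = 85.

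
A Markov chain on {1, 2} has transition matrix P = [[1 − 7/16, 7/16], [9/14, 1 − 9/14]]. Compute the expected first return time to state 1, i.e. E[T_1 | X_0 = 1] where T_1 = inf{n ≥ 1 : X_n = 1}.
E[T_1 | X_0 = 1] = 1/π_1 = 121/72

For an irreducible recurrent Markov chain with stationary distribution π, E[T_i | X_0 = i] = 1/π_i (Kac's formula). Here π_1 = (9/14)/(7/16 + 9/14) = (9/14)/(121/112) = 72/121, so E[T_1 | X_0 = 1] = 1/π_1 = (7/16 + 9/14)/(9/14) = (121/112)/(9/14) = 121/72.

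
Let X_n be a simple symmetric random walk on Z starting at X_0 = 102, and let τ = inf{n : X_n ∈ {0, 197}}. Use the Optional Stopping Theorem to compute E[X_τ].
E[X_τ] = 102

X_n is a martingale and τ is a bounded-mean stopping time (indeed τ is finite a.s. with bounded expectation since the walk is in a bounded region). By the OST, E[X_τ] = E[X_0] = 102. Equivalently: E[X_τ] = 197 · P(hit 197 first) + 0 · P(hit 0 first) = 197 · (102/197) = 102.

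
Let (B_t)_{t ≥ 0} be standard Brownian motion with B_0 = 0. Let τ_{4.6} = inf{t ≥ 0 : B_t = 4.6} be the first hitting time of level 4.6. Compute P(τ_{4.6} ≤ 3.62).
P(τ_{4.6} ≤ 3.62) = 2(1 − Φ(4.6/√3.62)) = 2(1 − Φ(2.4177)) ≈ 0.0156

By the reflection principle for standard BM, P(τ_b ≤ t) = 2 · P(B_t ≥ b). Since B_t ~ N(0, t), P(B_t ≥ 4.6) = 1 − Φ(4.6/√t) = 1 − Φ(4.6/√3.62) = 1 − Φ(2.4177) ≈ 0.00781. Doubling: P(τ_{4.6} ≤ 3.62) ≈ 2 · 0.00781 = 0.01562 ≈ 0.0156.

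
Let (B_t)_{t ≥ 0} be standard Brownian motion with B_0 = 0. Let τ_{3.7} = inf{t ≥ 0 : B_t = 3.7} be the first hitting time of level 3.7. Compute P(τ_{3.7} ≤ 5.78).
P(τ_{3.7} ≤ 5.78) = 2(1 − Φ(3.7/√5.78)) = 2(1 − Φ(1.5390)) ≈ 0.1238

By the reflection principle for standard BM, P(τ_b ≤ t) = 2 · P(B_t ≥ b). Since B_t ~ N(0, t), P(B_t ≥ 3.7) = 1 − Φ(3.7/√t) = 1 − Φ(3.7/√5.78) = 1 − Φ(1.5390) ≈ 0.06190. Doubling: P(τ_{3.7} ≤ 5.78) ≈ 2 · 0.06190 = 0.12380 ≈ 0.1238.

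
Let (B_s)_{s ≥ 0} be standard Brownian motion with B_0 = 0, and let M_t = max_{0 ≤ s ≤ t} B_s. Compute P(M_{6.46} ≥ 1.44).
P(M_{6.46} ≥ 1.44) = 2·P(B_{6.46} ≥ 1.44) = 2(1 − Φ(1.44/√6.46)) ≈ 0.5710

By the reflection principle for Brownian motion, P(M_t ≥ a) = 2 · P(B_t ≥ a) for a ≥ 0. Since B_t ~ N(0, t), P(B_t ≥ 1.44) = 1 − Φ(1.44/√t) = 1 − Φ(1.44/√6.46) = 1 − Φ(0.5666). So
  P(M_{6.46} ≥ 1.44) = 2(1 − Φ(0.5666)) ≈ 0.5710.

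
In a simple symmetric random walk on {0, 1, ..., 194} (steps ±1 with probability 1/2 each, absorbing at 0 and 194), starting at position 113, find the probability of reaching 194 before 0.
P(hit 194 before 0) = 113/194

Let u_k = P(hit 194 before 0 | start at k). Then u_0 = 0, u_194 = 1, and u_k = u_{k-1}/2 + u_{k+1}/2 for 1 ≤ k ≤ 193. This harmonic recurrence is solved by u_k = k/194, giving u_113 = 113/194.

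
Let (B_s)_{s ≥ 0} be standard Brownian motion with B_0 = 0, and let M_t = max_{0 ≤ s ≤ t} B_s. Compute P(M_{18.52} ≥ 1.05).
P(M_{18.52} ≥ 1.05) = 2·P(B_{18.52} ≥ 1.05) = 2(1 − Φ(1.05/√18.52)) ≈ 0.8072

By the reflection principle for Brownian motion, P(M_t ≥ a) = 2 · P(B_t ≥ a) for a ≥ 0. Since B_t ~ N(0, t), P(B_t ≥ 1.05) = 1 − Φ(1.05/√t) = 1 − Φ(1.05/√18.52) = 1 − Φ(0.2440). So
  P(M_{18.52} ≥ 1.05) = 2(1 − Φ(0.2440)) ≈ 0.8072.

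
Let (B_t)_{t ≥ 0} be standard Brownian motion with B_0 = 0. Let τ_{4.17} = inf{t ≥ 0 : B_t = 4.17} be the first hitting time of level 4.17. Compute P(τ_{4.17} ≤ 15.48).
P(τ_{4.17} ≤ 15.48) = 2(1 − Φ(4.17/√15.48)) = 2(1 − Φ(1.0599)) ≈ 0.2892

By the reflection principle for standard BM, P(τ_b ≤ t) = 2 · P(B_t ≥ b). Since B_t ~ N(0, t), P(B_t ≥ 4.17) = 1 − Φ(4.17/√t) = 1 − Φ(4.17/√15.48) = 1 − Φ(1.0599) ≈ 0.14460. Doubling: P(τ_{4.17} ≤ 15.48) ≈ 2 · 0.14460 = 0.28920 ≈ 0.2892.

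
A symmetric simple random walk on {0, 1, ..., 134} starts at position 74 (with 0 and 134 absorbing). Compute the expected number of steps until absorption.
E[τ | X_0 = 74] = 4440

Let v_k = E[τ | X_0 = k]. Boundary: v_0 = v_134 = 0. Recurrence: v_k = 1 + (v_{k-1} + v_{k+1})/2 for 1 ≤ k ≤ 133. The particular solution to v_k − (v_{k-1} + v_{k+1})/2 = 1 is v_k = −k^2. Adding homogeneous solution A + B k and matching boundaries gives v_k = k (134 − k). Substituting k = 74: v_74 = 74 · 60 = 4440.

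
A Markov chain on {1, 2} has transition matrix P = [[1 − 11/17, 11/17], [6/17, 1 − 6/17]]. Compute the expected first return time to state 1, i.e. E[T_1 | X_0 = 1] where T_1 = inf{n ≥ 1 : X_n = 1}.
E[T_1 | X_0 = 1] = 1/π_1 = 17/6

For an irreducible recurrent Markov chain with stationary distribution π, E[T_i | X_0 = i] = 1/π_i (Kac's formula). Here π_1 = (6/17)/(11/17 + 6/17) = (6/17)/(1) = 6/17, so E[T_1 | X_0 = 1] = 1/π_1 = (11/17 + 6/17)/(6/17) = (1)/(6/17) = 17/6.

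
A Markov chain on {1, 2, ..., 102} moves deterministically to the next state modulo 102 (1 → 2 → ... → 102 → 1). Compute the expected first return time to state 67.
E[T_67 | X_0 = 67] = 102

The chain cycles deterministically, so starting at state 67 it returns in exactly 102 steps. Equivalently, the stationary distribution is uniform π_j = 1/102 for every state j, so by Kac's formula E[T_67] = 1/π_67 = 102.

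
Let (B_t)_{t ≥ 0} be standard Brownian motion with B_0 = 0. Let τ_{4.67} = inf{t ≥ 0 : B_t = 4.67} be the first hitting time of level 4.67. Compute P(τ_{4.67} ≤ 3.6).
P(τ_{4.67} ≤ 3.6) = 2(1 − Φ(4.67/√3.6)) = 2(1 − Φ(2.4613)) ≈ 0.0138

By the reflection principle for standard BM, P(τ_b ≤ t) = 2 · P(B_t ≥ b). Since B_t ~ N(0, t), P(B_t ≥ 4.67) = 1 − Φ(4.67/√t) = 1 − Φ(4.67/√3.6) = 1 − Φ(2.4613) ≈ 0.00692. Doubling: P(τ_{4.67} ≤ 3.6) ≈ 2 · 0.00692 = 0.01384 ≈ 0.0138.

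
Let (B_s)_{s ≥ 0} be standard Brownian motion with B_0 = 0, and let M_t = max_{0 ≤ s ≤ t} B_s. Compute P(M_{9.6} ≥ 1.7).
P(M_{9.6} ≥ 1.7) = 2·P(B_{9.6} ≥ 1.7) = 2(1 − Φ(1.7/√9.6)) ≈ 0.5832

By the reflection principle for Brownian motion, P(M_t ≥ a) = 2 · P(B_t ≥ a) for a ≥ 0. Since B_t ~ N(0, t), P(B_t ≥ 1.7) = 1 − Φ(1.7/√t) = 1 − Φ(1.7/√9.6) = 1 − Φ(0.5487). So
  P(M_{9.6} ≥ 1.7) = 2(1 − Φ(0.5487)) ≈ 0.5832.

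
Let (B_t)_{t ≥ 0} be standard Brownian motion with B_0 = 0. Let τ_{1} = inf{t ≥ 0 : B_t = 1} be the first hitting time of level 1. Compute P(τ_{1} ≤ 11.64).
P(τ_{1} ≤ 11.64) = 2(1 − Φ(1/√11.64)) = 2(1 − Φ(0.2931)) ≈ 0.7694

By the reflection principle for standard BM, P(τ_b ≤ t) = 2 · P(B_t ≥ b). Since B_t ~ N(0, t), P(B_t ≥ 1) = 1 − Φ(1/√t) = 1 − Φ(1/√11.64) = 1 − Φ(0.2931) ≈ 0.38472. Doubling: P(τ_{1} ≤ 11.64) ≈ 2 · 0.38472 = 0.76944 ≈ 0.7694.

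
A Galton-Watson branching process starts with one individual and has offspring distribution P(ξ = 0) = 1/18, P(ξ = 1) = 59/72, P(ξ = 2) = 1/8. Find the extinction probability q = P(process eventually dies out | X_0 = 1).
q = 4/9

The pgf is f(s) = 1/18 + 59/72·s + 1/8·s². The extinction probability q is the smallest fixed point of f in [0, 1]. Setting s = f(s):
  1/8·s² + (59/72 − 1)·s + 1/18 = 0
  1/8·s² − (1/18 + 1/8)·s + 1/18 = 0
which factors as (s − 1)·(1/8·s − 1/18) = 0, giving roots s = 1 and s = (1/18)/(1/8) = 4/9.
Mean offspring μ = 59/72 + 2·1/8 = 77/72 > 1 (supercritical), so q < 1. The extinction probability is the smaller root: q = (1/18)/(1/8) = 4/9.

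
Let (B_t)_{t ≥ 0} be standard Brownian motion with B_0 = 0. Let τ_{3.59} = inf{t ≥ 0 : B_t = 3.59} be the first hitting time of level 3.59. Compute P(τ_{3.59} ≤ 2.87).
P(τ_{3.59} ≤ 2.87) = 2(1 − Φ(3.59/√2.87)) = 2(1 − Φ(2.1191)) ≈ 0.0341

By the reflection principle for standard BM, P(τ_b ≤ t) = 2 · P(B_t ≥ b). Since B_t ~ N(0, t), P(B_t ≥ 3.59) = 1 − Φ(3.59/√t) = 1 − Φ(3.59/√2.87) = 1 − Φ(2.1191) ≈ 0.01704. Doubling: P(τ_{3.59} ≤ 2.87) ≈ 2 · 0.01704 = 0.03408 ≈ 0.0341.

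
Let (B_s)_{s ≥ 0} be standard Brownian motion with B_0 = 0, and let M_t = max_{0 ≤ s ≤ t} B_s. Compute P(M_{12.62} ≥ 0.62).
P(M_{12.62} ≥ 0.62) = 2·P(B_{12.62} ≥ 0.62) = 2(1 − Φ(0.62/√12.62)) ≈ 0.8615

By the reflection principle for Brownian motion, P(M_t ≥ a) = 2 · P(B_t ≥ a) for a ≥ 0. Since B_t ~ N(0, t), P(B_t ≥ 0.62) = 1 − Φ(0.62/√t) = 1 − Φ(0.62/√12.62) = 1 − Φ(0.1745). So
  P(M_{12.62} ≥ 0.62) = 2(1 − Φ(0.1745)) ≈ 0.8615.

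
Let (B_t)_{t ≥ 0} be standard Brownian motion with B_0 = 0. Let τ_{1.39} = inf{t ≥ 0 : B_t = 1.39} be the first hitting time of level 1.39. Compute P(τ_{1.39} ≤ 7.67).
P(τ_{1.39} ≤ 7.67) = 2(1 − Φ(1.39/√7.67)) = 2(1 − Φ(0.5019)) ≈ 0.6157

By the reflection principle for standard BM, P(τ_b ≤ t) = 2 · P(B_t ≥ b). Since B_t ~ N(0, t), P(B_t ≥ 1.39) = 1 − Φ(1.39/√t) = 1 − Φ(1.39/√7.67) = 1 − Φ(0.5019) ≈ 0.30787. Doubling: P(τ_{1.39} ≤ 7.67) ≈ 2 · 0.30787 = 0.61574 ≈ 0.6157.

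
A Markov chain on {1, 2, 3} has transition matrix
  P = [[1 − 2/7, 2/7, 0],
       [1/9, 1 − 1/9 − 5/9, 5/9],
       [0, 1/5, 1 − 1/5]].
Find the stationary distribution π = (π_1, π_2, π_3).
π = (7/75, 6/25, 2/3)

This is a birth-death chain on three states, which satisfies detailed balance: π_1 · P_{12} = π_2 · P_{21} and π_2 · P_{23} = π_3 · P_{32}.
From π_1 · 2/7 = π_2 · 1/9: π_2/π_1 = (2/7)/(1/9) = 18/7.
From π_2 · 5/9 = π_3 · 1/5: π_3/π_2 = (5/9)/(1/5) = 25/9.
Take π_1 proportional to 1; then unnormalized π = (1, 18/7, 50/7). Normalize by dividing by the sum 75/7:
  π = (7/75, 6/25, 2/3).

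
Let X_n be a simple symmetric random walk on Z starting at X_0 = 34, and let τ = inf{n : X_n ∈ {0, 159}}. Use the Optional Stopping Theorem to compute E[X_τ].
E[X_τ] = 34

X_n is a martingale and τ is a bounded-mean stopping time (indeed τ is finite a.s. with bounded expectation since the walk is in a bounded region). By the OST, E[X_τ] = E[X_0] = 34. Equivalently: E[X_τ] = 159 · P(hit 159 first) + 0 · P(hit 0 first) = 159 · (34/159) = 34.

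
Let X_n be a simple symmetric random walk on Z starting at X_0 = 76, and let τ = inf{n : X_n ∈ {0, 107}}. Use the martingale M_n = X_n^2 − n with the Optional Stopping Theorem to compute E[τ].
E[τ] = 2356

M_n = X_n^2 − n is a martingale (since E[X_{n+1}^2 | F_n] = X_n^2 + 1). By OST (τ has finite mean in a bounded region), E[M_τ] = E[M_0] = X_0^2 − 0 = 76^2 = 5776. Also E[M_τ] = E[X_τ^2] − E[τ]. The walk exits at 0 or 107, with P(hit 107 first) = 76/107, so E[X_τ^2] = 107^2 · 76/107 + 0 = 8132. Thus E[τ] = E[X_τ^2] − E[M_τ] = 8132 − 5776 = 2356 = 76(107 − 76) = 2356.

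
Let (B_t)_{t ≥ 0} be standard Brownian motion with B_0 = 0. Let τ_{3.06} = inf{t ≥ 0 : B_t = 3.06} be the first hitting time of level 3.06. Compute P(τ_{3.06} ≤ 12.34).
P(τ_{3.06} ≤ 12.34) = 2(1 − Φ(3.06/√12.34)) = 2(1 − Φ(0.8711)) ≈ 0.3837

By the reflection principle for standard BM, P(τ_b ≤ t) = 2 · P(B_t ≥ b). Since B_t ~ N(0, t), P(B_t ≥ 3.06) = 1 − Φ(3.06/√t) = 1 − Φ(3.06/√12.34) = 1 − Φ(0.8711) ≈ 0.19185. Doubling: P(τ_{3.06} ≤ 12.34) ≈ 2 · 0.19185 = 0.38370 ≈ 0.3837.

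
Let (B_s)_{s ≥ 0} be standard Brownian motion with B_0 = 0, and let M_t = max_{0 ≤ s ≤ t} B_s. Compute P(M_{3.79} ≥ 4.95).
P(M_{3.79} ≥ 4.95) = 2·P(B_{3.79} ≥ 4.95) = 2(1 − Φ(4.95/√3.79)) ≈ 0.0110

By the reflection principle for Brownian motion, P(M_t ≥ a) = 2 · P(B_t ≥ a) for a ≥ 0. Since B_t ~ N(0, t), P(B_t ≥ 4.95) = 1 − Φ(4.95/√t) = 1 − Φ(4.95/√3.79) = 1 − Φ(2.5426). So
  P(M_{3.79} ≥ 4.95) = 2(1 − Φ(2.5426)) ≈ 0.0110.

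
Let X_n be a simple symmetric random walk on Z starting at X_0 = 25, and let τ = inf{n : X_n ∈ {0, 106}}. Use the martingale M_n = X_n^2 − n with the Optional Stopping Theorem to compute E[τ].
E[τ] = 2025

M_n = X_n^2 − n is a martingale (since E[X_{n+1}^2 | F_n] = X_n^2 + 1). By OST (τ has finite mean in a bounded region), E[M_τ] = E[M_0] = X_0^2 − 0 = 25^2 = 625. Also E[M_τ] = E[X_τ^2] − E[τ]. The walk exits at 0 or 106, with P(hit 106 first) = 25/106, so E[X_τ^2] = 106^2 · 25/106 + 0 = 2650. Thus E[τ] = E[X_τ^2] − E[M_τ] = 2650 − 625 = 2025 = 25(106 − 25) = 2025.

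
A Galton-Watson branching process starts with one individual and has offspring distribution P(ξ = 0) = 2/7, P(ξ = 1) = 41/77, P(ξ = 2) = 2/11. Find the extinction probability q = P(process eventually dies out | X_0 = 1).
q = 1

Mean offspring μ = 0·2/7 + 1·41/77 + 2·2/11 = 69/77 ≤ 1. For μ ≤ 1 with offspring not concentrated at 1, the Galton-Watson process goes extinct almost surely, so q = 1.
(Algebraic check: The pgf is f(s) = 2/7 + 41/77·s + 2/11·s². The extinction probability q is the smallest fixed point of f in [0, 1]. Setting s = f(s):
  2/11·s² + (41/77 − 1)·s + 2/7 = 0
  2/11·s² − (2/7 + 2/11)·s + 2/7 = 0
which factors as (s − 1)·(2/11·s − 2/7) = 0, giving roots s = 1 and s = (2/7)/(2/11) = 11/7. Since 11/7 ≥ 1, the smallest root in [0, 1] is s = 1.)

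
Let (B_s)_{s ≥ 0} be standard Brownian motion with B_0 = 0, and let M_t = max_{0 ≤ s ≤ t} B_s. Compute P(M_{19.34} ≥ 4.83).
P(M_{19.34} ≥ 4.83) = 2·P(B_{19.34} ≥ 4.83) = 2(1 − Φ(4.83/√19.34)) ≈ 0.2721

By the reflection principle for Brownian motion, P(M_t ≥ a) = 2 · P(B_t ≥ a) for a ≥ 0. Since B_t ~ N(0, t), P(B_t ≥ 4.83) = 1 − Φ(4.83/√t) = 1 − Φ(4.83/√19.34) = 1 − Φ(1.0983). So
  P(M_{19.34} ≥ 4.83) = 2(1 − Φ(1.0983)) ≈ 0.2721.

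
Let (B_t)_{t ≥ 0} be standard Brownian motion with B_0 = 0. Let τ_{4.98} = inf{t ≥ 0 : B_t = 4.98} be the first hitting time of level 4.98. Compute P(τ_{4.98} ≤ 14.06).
P(τ_{4.98} ≤ 14.06) = 2(1 − Φ(4.98/√14.06)) = 2(1 − Φ(1.3281)) ≈ 0.1841

By the reflection principle for standard BM, P(τ_b ≤ t) = 2 · P(B_t ≥ b). Since B_t ~ N(0, t), P(B_t ≥ 4.98) = 1 − Φ(4.98/√t) = 1 − Φ(4.98/√14.06) = 1 − Φ(1.3281) ≈ 0.09207. Doubling: P(τ_{4.98} ≤ 14.06) ≈ 2 · 0.09207 = 0.18414 ≈ 0.1841.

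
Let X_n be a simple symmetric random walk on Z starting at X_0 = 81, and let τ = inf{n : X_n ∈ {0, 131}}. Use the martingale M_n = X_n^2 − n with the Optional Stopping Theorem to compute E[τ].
E[τ] = 4050

M_n = X_n^2 − n is a martingale (since E[X_{n+1}^2 | F_n] = X_n^2 + 1). By OST (τ has finite mean in a bounded region), E[M_τ] = E[M_0] = X_0^2 − 0 = 81^2 = 6561. Also E[M_τ] = E[X_τ^2] − E[τ]. The walk exits at 0 or 131, with P(hit 131 first) = 81/131, so E[X_τ^2] = 131^2 · 81/131 + 0 = 10611. Thus E[τ] = E[X_τ^2] − E[M_τ] = 10611 − 6561 = 4050 = 81(131 − 81) = 4050.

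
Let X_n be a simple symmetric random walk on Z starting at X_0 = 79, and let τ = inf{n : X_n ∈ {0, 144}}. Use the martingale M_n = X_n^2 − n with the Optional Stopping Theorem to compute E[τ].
E[τ] = 5135

M_n = X_n^2 − n is a martingale (since E[X_{n+1}^2 | F_n] = X_n^2 + 1). By OST (τ has finite mean in a bounded region), E[M_τ] = E[M_0] = X_0^2 − 0 = 79^2 = 6241. Also E[M_τ] = E[X_τ^2] − E[τ]. The walk exits at 0 or 144, with P(hit 144 first) = 79/144, so E[X_τ^2] = 144^2 · 79/144 + 0 = 11376. Thus E[τ] = E[X_τ^2] − E[M_τ] = 11376 − 6241 = 5135 = 79(144 − 79) = 5135.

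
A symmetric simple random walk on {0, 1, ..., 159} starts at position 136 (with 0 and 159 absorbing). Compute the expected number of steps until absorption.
E[τ | X_0 = 136] = 3128

Let v_k = E[τ | X_0 = k]. Boundary: v_0 = v_159 = 0. Recurrence: v_k = 1 + (v_{k-1} + v_{k+1})/2 for 1 ≤ k ≤ 158. The particular solution to v_k − (v_{k-1} + v_{k+1})/2 = 1 is v_k = −k^2. Adding homogeneous solution A + B k and matching boundaries gives v_k = k (159 − k). Substituting k = 136: v_136 = 136 · 23 = 3128.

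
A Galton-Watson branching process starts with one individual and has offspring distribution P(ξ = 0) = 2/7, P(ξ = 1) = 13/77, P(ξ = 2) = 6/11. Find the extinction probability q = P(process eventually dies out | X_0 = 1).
q = 11/21

The pgf is f(s) = 2/7 + 13/77·s + 6/11·s². The extinction probability q is the smallest fixed point of f in [0, 1]. Setting s = f(s):
  6/11·s² + (13/77 − 1)·s + 2/7 = 0
  6/11·s² − (2/7 + 6/11)·s + 2/7 = 0
which factors as (s − 1)·(6/11·s − 2/7) = 0, giving roots s = 1 and s = (2/7)/(6/11) = 11/21.
Mean offspring μ = 13/77 + 2·6/11 = 97/77 > 1 (supercritical), so q < 1. The extinction probability is the smaller root: q = (2/7)/(6/11) = 11/21.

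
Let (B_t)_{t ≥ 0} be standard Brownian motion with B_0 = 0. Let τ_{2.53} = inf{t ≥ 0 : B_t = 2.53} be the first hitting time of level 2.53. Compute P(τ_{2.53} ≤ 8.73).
P(τ_{2.53} ≤ 8.73) = 2(1 − Φ(2.53/√8.73)) = 2(1 − Φ(0.8563)) ≈ 0.3918

By the reflection principle for standard BM, P(τ_b ≤ t) = 2 · P(B_t ≥ b). Since B_t ~ N(0, t), P(B_t ≥ 2.53) = 1 − Φ(2.53/√t) = 1 − Φ(2.53/√8.73) = 1 − Φ(0.8563) ≈ 0.19592. Doubling: P(τ_{2.53} ≤ 8.73) ≈ 2 · 0.19592 = 0.39184 ≈ 0.3918.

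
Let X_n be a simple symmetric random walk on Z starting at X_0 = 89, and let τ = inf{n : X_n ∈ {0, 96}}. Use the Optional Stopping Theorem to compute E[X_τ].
E[X_τ] = 89

X_n is a martingale and τ is a bounded-mean stopping time (indeed τ is finite a.s. with bounded expectation since the walk is in a bounded region). By the OST, E[X_τ] = E[X_0] = 89. Equivalently: E[X_τ] = 96 · P(hit 96 first) + 0 · P(hit 0 first) = 96 · (89/96) = 89.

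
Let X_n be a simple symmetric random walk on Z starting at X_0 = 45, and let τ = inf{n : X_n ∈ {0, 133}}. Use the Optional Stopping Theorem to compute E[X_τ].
E[X_τ] = 45

X_n is a martingale and τ is a bounded-mean stopping time (indeed τ is finite a.s. with bounded expectation since the walk is in a bounded region). By the OST, E[X_τ] = E[X_0] = 45. Equivalently: E[X_τ] = 133 · P(hit 133 first) + 0 · P(hit 0 first) = 133 · (45/133) = 45.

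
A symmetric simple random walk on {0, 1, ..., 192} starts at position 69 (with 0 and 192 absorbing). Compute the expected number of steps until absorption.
E[τ | X_0 = 69] = 8487

Let v_k = E[τ | X_0 = k]. Boundary: v_0 = v_192 = 0. Recurrence: v_k = 1 + (v_{k-1} + v_{k+1})/2 for 1 ≤ k ≤ 191. The particular solution to v_k − (v_{k-1} + v_{k+1})/2 = 1 is v_k = −k^2. Adding homogeneous solution A + B k and matching boundaries gives v_k = k (192 − k). Substituting k = 69: v_69 = 69 · 123 = 8487.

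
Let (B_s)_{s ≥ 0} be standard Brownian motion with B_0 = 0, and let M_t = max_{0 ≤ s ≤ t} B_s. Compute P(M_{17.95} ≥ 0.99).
P(M_{17.95} ≥ 0.99) = 2·P(B_{17.95} ≥ 0.99) = 2(1 − Φ(0.99/√17.95)) ≈ 0.8152

By the reflection principle for Brownian motion, P(M_t ≥ a) = 2 · P(B_t ≥ a) for a ≥ 0. Since B_t ~ N(0, t), P(B_t ≥ 0.99) = 1 − Φ(0.99/√t) = 1 − Φ(0.99/√17.95) = 1 − Φ(0.2337). So
  P(M_{17.95} ≥ 0.99) = 2(1 − Φ(0.2337)) ≈ 0.8152.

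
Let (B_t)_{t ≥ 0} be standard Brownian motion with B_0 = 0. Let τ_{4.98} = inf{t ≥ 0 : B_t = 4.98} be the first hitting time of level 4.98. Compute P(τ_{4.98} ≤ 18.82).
P(τ_{4.98} ≤ 18.82) = 2(1 − Φ(4.98/√18.82)) = 2(1 − Φ(1.1479)) ≈ 0.2510

By the reflection principle for standard BM, P(τ_b ≤ t) = 2 · P(B_t ≥ b). Since B_t ~ N(0, t), P(B_t ≥ 4.98) = 1 − Φ(4.98/√t) = 1 − Φ(4.98/√18.82) = 1 − Φ(1.1479) ≈ 0.12550. Doubling: P(τ_{4.98} ≤ 18.82) ≈ 2 · 0.12550 = 0.25100 ≈ 0.2510.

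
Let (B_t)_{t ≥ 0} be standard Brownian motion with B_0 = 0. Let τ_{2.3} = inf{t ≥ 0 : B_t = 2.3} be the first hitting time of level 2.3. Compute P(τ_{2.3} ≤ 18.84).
P(τ_{2.3} ≤ 18.84) = 2(1 − Φ(2.3/√18.84)) = 2(1 − Φ(0.5299)) ≈ 0.5962

By the reflection principle for standard BM, P(τ_b ≤ t) = 2 · P(B_t ≥ b). Since B_t ~ N(0, t), P(B_t ≥ 2.3) = 1 − Φ(2.3/√t) = 1 − Φ(2.3/√18.84) = 1 − Φ(0.5299) ≈ 0.29809. Doubling: P(τ_{2.3} ≤ 18.84) ≈ 2 · 0.29809 = 0.59618 ≈ 0.5962.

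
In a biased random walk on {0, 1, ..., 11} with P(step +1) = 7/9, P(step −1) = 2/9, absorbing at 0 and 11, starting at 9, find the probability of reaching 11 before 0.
P(hit 11 before 0) = (1 − (2/7)^9) / (1 − (2/7)^11) = 395460331/395464939

Let u_k denote P(reach 11 before 0 | start at k). Boundary: u_0 = 0, u_11 = 1. Recurrence: u_k = 7/9·u_{k+1} + 2/9·u_{k-1} for 1 ≤ k ≤ 10. Try u_k = A + B·r^k with r = q/p = (2/9)/(7/9) = 2/7. Substitution satisfies the recurrence; boundary conditions give:
  u_k = (1 − r^k) / (1 − r^N) = (1 − (2/7)^9) / (1 − (2/7)^11) = 395460331/395464939.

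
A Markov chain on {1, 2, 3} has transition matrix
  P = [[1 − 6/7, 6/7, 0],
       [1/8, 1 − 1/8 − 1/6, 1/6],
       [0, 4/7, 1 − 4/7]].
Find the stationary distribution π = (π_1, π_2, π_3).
π = (7/69, 16/23, 14/69)

This is a birth-death chain on three states, which satisfies detailed balance: π_1 · P_{12} = π_2 · P_{21} and π_2 · P_{23} = π_3 · P_{32}.
From π_1 · 6/7 = π_2 · 1/8: π_2/π_1 = (6/7)/(1/8) = 48/7.
From π_2 · 1/6 = π_3 · 4/7: π_3/π_2 = (1/6)/(4/7) = 7/24.
Take π_1 proportional to 1; then unnormalized π = (1, 48/7, 2). Normalize by dividing by the sum 69/7:
  π = (7/69, 16/23, 14/69).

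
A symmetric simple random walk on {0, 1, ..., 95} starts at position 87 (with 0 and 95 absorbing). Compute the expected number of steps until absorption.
E[τ | X_0 = 87] = 696

Let v_k = E[τ | X_0 = k]. Boundary: v_0 = v_95 = 0. Recurrence: v_k = 1 + (v_{k-1} + v_{k+1})/2 for 1 ≤ k ≤ 94. The particular solution to v_k − (v_{k-1} + v_{k+1})/2 = 1 is v_k = −k^2. Adding homogeneous solution A + B k and matching boundaries gives v_k = k (95 − k). Substituting k = 87: v_87 = 87 · 8 = 696.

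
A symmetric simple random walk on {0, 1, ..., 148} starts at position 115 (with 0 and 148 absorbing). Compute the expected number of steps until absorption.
E[τ | X_0 = 115] = 3795

Let v_k = E[τ | X_0 = k]. Boundary: v_0 = v_148 = 0. Recurrence: v_k = 1 + (v_{k-1} + v_{k+1})/2 for 1 ≤ k ≤ 147. The particular solution to v_k − (v_{k-1} + v_{k+1})/2 = 1 is v_k = −k^2. Adding homogeneous solution A + B k and matching boundaries gives v_k = k (148 − k). Substituting k = 115: v_115 = 115 · 33 = 3795.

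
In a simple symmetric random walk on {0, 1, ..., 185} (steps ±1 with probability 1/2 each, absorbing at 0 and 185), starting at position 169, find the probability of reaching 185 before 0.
P(hit 185 before 0) = 169/185

Let u_k = P(hit 185 before 0 | start at k). Then u_0 = 0, u_185 = 1, and u_k = u_{k-1}/2 + u_{k+1}/2 for 1 ≤ k ≤ 184. This harmonic recurrence is solved by u_k = k/185, giving u_169 = 169/185.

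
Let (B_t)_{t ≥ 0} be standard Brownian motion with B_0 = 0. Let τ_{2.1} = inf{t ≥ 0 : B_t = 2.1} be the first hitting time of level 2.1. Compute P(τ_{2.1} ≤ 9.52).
P(τ_{2.1} ≤ 9.52) = 2(1 − Φ(2.1/√9.52)) = 2(1 − Φ(0.6806)) ≈ 0.4961

By the reflection principle for standard BM, P(τ_b ≤ t) = 2 · P(B_t ≥ b). Since B_t ~ N(0, t), P(B_t ≥ 2.1) = 1 − Φ(2.1/√t) = 1 − Φ(2.1/√9.52) = 1 − Φ(0.6806) ≈ 0.24806. Doubling: P(τ_{2.1} ≤ 9.52) ≈ 2 · 0.24806 = 0.49612 ≈ 0.4961.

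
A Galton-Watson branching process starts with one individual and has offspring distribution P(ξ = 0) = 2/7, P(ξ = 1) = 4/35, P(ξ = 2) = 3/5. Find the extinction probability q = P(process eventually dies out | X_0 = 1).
q = 10/21

The pgf is f(s) = 2/7 + 4/35·s + 3/5·s². The extinction probability q is the smallest fixed point of f in [0, 1]. Setting s = f(s):
  3/5·s² + (4/35 − 1)·s + 2/7 = 0
  3/5·s² − (2/7 + 3/5)·s + 2/7 = 0
which factors as (s − 1)·(3/5·s − 2/7) = 0, giving roots s = 1 and s = (2/7)/(3/5) = 10/21.
Mean offspring μ = 4/35 + 2·3/5 = 46/35 > 1 (supercritical), so q < 1. The extinction probability is the smaller root: q = (2/7)/(3/5) = 10/21.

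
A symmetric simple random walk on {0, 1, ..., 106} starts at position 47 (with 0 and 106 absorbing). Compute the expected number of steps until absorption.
E[τ | X_0 = 47] = 2773

Let v_k = E[τ | X_0 = k]. Boundary: v_0 = v_106 = 0. Recurrence: v_k = 1 + (v_{k-1} + v_{k+1})/2 for 1 ≤ k ≤ 105. The particular solution to v_k − (v_{k-1} + v_{k+1})/2 = 1 is v_k = −k^2. Adding homogeneous solution A + B k and matching boundaries gives v_k = k (106 − k). Substituting k = 47: v_47 = 47 · 59 = 2773.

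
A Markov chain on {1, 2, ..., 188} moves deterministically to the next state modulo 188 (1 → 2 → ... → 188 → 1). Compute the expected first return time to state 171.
E[T_171 | X_0 = 171] = 188

The chain cycles deterministically, so starting at state 171 it returns in exactly 188 steps. Equivalently, the stationary distribution is uniform π_j = 1/188 for every state j, so by Kac's formula E[T_171] = 1/π_171 = 188.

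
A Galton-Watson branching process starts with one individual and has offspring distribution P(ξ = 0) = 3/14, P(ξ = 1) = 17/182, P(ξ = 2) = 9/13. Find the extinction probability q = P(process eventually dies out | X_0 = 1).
q = 13/42

The pgf is f(s) = 3/14 + 17/182·s + 9/13·s². The extinction probability q is the smallest fixed point of f in [0, 1]. Setting s = f(s):
  9/13·s² + (17/182 − 1)·s + 3/14 = 0
  9/13·s² − (3/14 + 9/13)·s + 3/14 = 0
which factors as (s − 1)·(9/13·s − 3/14) = 0, giving roots s = 1 and s = (3/14)/(9/13) = 13/42.
Mean offspring μ = 17/182 + 2·9/13 = 269/182 > 1 (supercritical), so q < 1. The extinction probability is the smaller root: q = (3/14)/(9/13) = 13/42.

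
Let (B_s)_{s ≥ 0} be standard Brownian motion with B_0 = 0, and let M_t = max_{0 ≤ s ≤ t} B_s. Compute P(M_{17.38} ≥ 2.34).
P(M_{17.38} ≥ 2.34) = 2·P(B_{17.38} ≥ 2.34) = 2(1 − Φ(2.34/√17.38)) ≈ 0.5746

By the reflection principle for Brownian motion, P(M_t ≥ a) = 2 · P(B_t ≥ a) for a ≥ 0. Since B_t ~ N(0, t), P(B_t ≥ 2.34) = 1 − Φ(2.34/√t) = 1 − Φ(2.34/√17.38) = 1 − Φ(0.5613). So
  P(M_{17.38} ≥ 2.34) = 2(1 − Φ(0.5613)) ≈ 0.5746.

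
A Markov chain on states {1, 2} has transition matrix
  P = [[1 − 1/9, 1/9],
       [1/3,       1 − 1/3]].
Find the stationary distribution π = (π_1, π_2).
π_1 = 3/4, π_2 = 1/4

Solve πP = π with π_1 + π_2 = 1. From πP = π: π_1 · (1 − 1/9) + π_2 · 1/3 = π_1 ⇒ π_2 · 1/3 = π_1 · 1/9 ⇒ π_2/π_1 = (1/9)/(1/3) = 1/3. Together with π_1 + π_2 = 1:
  π_1 = (1/3)/(1/9 + 1/3) = (1/3)/(4/9) = 3/4,
  π_2 = (1/9)/(1/9 + 1/3) = (1/9)/(4/9) = 1/4.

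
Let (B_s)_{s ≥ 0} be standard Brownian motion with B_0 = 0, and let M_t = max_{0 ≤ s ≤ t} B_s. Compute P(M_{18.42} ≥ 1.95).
P(M_{18.42} ≥ 1.95) = 2·P(B_{18.42} ≥ 1.95) = 2(1 − Φ(1.95/√18.42)) ≈ 0.6496

By the reflection principle for Brownian motion, P(M_t ≥ a) = 2 · P(B_t ≥ a) for a ≥ 0. Since B_t ~ N(0, t), P(B_t ≥ 1.95) = 1 − Φ(1.95/√t) = 1 − Φ(1.95/√18.42) = 1 − Φ(0.4543). So
  P(M_{18.42} ≥ 1.95) = 2(1 − Φ(0.4543)) ≈ 0.6496.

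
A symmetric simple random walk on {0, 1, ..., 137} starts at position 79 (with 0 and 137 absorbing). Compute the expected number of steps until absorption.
E[τ | X_0 = 79] = 4582

Let v_k = E[τ | X_0 = k]. Boundary: v_0 = v_137 = 0. Recurrence: v_k = 1 + (v_{k-1} + v_{k+1})/2 for 1 ≤ k ≤ 136. The particular solution to v_k − (v_{k-1} + v_{k+1})/2 = 1 is v_k = −k^2. Adding homogeneous solution A + B k and matching boundaries gives v_k = k (137 − k). Substituting k = 79: v_79 = 79 · 58 = 4582.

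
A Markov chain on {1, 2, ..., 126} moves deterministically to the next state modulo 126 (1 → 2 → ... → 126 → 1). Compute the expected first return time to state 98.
E[T_98 | X_0 = 98] = 126

The chain cycles deterministically, so starting at state 98 it returns in exactly 126 steps. Equivalently, the stationary distribution is uniform π_j = 1/126 for every state j, so by Kac's formula E[T_98] = 1/π_98 = 126.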